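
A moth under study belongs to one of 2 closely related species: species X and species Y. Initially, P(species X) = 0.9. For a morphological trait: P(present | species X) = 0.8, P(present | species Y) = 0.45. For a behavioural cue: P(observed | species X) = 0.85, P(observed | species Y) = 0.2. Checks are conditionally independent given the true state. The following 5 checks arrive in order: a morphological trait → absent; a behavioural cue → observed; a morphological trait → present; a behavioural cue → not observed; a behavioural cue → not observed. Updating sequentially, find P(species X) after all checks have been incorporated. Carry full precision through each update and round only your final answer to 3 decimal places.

0.465

Each posterior becomes the prior for the next update.
After a morphological trait='absent': P(species X) = 0.2·0.9000 / (0.2·0.9000 + 0.55·0.1000) ≈ 0.7660
After a behavioural cue='observed': P(species X) = 0.85·0.7660 / (0.85·0.7660 + 0.2·0.2340) ≈ 0.9329
After a morphological trait='present': P(species X) = 0.8·0.9329 / (0.8·0.9329 + 0.45·0.0671) ≈ 0.9611
After a behavioural cue='not observed': P(species X) = 0.15·0.9611 / (0.15·0.9611 + 0.8·0.0389) ≈ 0.8226
After a behavioural cue='not observed': P(species X) = 0.15·0.8226 / (0.15·0.8226 + 0.8·0.1774) ≈ 0.4650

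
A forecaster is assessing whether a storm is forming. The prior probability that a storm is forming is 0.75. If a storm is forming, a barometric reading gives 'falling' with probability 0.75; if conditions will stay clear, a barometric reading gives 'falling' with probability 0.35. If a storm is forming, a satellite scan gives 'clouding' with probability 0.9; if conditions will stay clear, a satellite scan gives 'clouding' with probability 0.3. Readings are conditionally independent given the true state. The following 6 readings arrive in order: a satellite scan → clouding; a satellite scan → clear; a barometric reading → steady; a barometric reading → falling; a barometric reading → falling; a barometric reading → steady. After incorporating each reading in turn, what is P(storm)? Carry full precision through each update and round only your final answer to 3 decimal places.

After a satellite scan='clouding': P(storm) = 0.9·0.7500 / (0.9·0.7500 + 0.3·0.2500) ≈ 0.9000
After a satellite scan='clear': P(storm) = 0.1·0.9000 / (0.1·0.9000 + 0.7·0.1000) ≈ 0.5625
After a barometric reading='steady': P(storm) = 0.25·0.5625 / (0.25·0.5625 + 0.65·0.4375) ≈ 0.3309
After a barometric reading='falling': P(storm) = 0.75·0.3309 / (0.75·0.3309 + 0.35·0.6691) ≈ 0.5145
After a barometric reading='falling': P(storm) = 0.75·0.5145 / (0.75·0.5145 + 0.35·0.4855) ≈ 0.6943
After a barometric reading='steady': P(storm) = 0.25·0.6943 / (0.25·0.6943 + 0.65·0.3057) ≈ 0.4662

0.466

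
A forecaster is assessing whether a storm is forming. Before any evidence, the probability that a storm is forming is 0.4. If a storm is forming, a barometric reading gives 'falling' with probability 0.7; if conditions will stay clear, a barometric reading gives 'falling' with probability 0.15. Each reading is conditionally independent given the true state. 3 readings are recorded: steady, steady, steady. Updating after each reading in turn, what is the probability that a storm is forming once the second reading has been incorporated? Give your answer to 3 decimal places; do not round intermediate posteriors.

After 'steady': P(storm) = 0.3·0.4000 / (0.3·0.4000 + 0.85·0.6000) ≈ 0.1905
After 'steady': P(storm) = 0.3·0.1905 / (0.3·0.1905 + 0.85·0.8095) ≈ 0.0767

0.077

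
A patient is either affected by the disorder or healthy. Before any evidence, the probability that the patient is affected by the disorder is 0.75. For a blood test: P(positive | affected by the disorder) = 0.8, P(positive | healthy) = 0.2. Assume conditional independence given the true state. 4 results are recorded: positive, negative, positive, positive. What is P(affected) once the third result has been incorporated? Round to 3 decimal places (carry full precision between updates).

After 'positive': P(affected) = 0.8·0.7500 / (0.8·0.7500 + 0.2·0.2500) ≈ 0.9231
After 'negative': P(affected) = 0.2·0.9231 / (0.2·0.9231 + 0.8·0.0769) ≈ 0.7500
After 'positive': P(affected) = 0.8·0.7500 / (0.8·0.7500 + 0.2·0.2500) ≈ 0.9231

0.923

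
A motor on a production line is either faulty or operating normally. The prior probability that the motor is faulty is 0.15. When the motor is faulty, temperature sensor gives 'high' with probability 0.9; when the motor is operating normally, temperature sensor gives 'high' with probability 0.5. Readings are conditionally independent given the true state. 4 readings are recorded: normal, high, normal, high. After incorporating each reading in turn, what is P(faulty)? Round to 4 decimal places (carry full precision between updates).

After 'normal': P(faulty) = 0.1·0.1500 / (0.1·0.1500 + 0.5·0.8500) ≈ 0.0341
After 'high': P(faulty) = 0.9·0.0341 / (0.9·0.0341 + 0.5·0.9659) ≈ 0.0597
After 'normal': P(faulty) = 0.1·0.0597 / (0.1·0.0597 + 0.5·0.9403) ≈ 0.0125
After 'high': P(faulty) = 0.9·0.0125 / (0.9·0.0125 + 0.5·0.9875) ≈ 0.0224

0.0224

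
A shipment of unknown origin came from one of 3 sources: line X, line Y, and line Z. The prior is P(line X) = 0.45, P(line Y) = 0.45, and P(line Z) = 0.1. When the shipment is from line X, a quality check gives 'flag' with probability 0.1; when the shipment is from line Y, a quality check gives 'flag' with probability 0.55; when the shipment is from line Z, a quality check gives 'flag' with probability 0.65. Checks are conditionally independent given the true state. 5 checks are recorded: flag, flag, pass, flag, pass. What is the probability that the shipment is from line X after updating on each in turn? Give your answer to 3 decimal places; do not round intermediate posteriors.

After 'flag': normaliser = 0.1·0.4500 + 0.55·0.4500 + 0.65·0.1000; P(line X) ≈ 0.1259, P(line Y) ≈ 0.6923, P(line Z) ≈ 0.1818
After 'flag': normaliser = 0.1·0.1259 + 0.55·0.6923 + 0.65·0.1818; P(line X) ≈ 0.0246, P(line Y) ≈ 0.7444, P(line Z) ≈ 0.2310
After 'pass': normaliser = 0.9·0.0246 + 0.45·0.7444 + 0.35·0.2310; P(line X) ≈ 0.0506, P(line Y) ≈ 0.7648, P(line Z) ≈ 0.1846
After 'flag': normaliser = 0.1·0.0506 + 0.55·0.7648 + 0.65·0.1846; P(line X) ≈ 0.0093, P(line Y) ≈ 0.7708, P(line Z) ≈ 0.2199
After 'pass': normaliser = 0.9·0.0093 + 0.45·0.7708 + 0.35·0.2199; P(line X) ≈ 0.0193, P(line Y) ≈ 0.8026, P(line Z) ≈ 0.1781

0.019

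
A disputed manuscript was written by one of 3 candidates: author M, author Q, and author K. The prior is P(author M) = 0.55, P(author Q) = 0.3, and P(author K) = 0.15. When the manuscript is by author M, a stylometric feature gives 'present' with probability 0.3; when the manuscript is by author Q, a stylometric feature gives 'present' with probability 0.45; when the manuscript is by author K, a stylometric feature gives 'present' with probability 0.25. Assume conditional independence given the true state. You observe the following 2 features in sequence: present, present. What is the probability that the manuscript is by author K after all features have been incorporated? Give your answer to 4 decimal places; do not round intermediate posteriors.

0.0784

Each posterior becomes the prior for the next update.
After 'present': normaliser = 0.3·0.5500 + 0.45·0.3000 + 0.25·0.1500; P(author M) ≈ 0.4889, P(author Q) ≈ 0.4000, P(author K) ≈ 0.1111
After 'present': normaliser = 0.3·0.4889 + 0.45·0.4000 + 0.25·0.1111; P(author M) ≈ 0.4138, P(author Q) ≈ 0.5078, P(author K) ≈ 0.0784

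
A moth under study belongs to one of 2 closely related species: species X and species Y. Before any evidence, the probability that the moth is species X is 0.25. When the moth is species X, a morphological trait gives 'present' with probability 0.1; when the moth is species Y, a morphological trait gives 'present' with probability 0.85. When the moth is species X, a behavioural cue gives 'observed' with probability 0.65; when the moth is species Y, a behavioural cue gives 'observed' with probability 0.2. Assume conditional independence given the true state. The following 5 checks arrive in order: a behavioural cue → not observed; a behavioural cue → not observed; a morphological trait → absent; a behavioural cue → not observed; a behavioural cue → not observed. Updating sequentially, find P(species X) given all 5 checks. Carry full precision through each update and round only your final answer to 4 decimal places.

0.0683

After a behavioural cue='not observed': P(species X) = 0.35·0.2500 / (0.35·0.2500 + 0.8·0.7500) ≈ 0.1273
After a behavioural cue='not observed': P(species X) = 0.35·0.1273 / (0.35·0.1273 + 0.8·0.8727) ≈ 0.0600
After a morphological trait='absent': P(species X) = 0.9·0.0600 / (0.9·0.0600 + 0.15·0.9400) ≈ 0.2768
After a behavioural cue='not observed': P(species X) = 0.35·0.2768 / (0.35·0.2768 + 0.8·0.7232) ≈ 0.1435
After a behavioural cue='not observed': P(species X) = 0.35·0.1435 / (0.35·0.1435 + 0.8·0.8565) ≈ 0.0683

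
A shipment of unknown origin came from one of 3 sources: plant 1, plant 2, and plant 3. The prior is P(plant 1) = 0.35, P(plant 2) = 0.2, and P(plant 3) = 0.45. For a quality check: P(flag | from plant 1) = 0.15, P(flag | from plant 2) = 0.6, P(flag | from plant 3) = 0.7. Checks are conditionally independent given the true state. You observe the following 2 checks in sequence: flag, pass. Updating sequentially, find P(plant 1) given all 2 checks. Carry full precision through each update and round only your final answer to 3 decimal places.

After 'flag': normaliser = 0.15·0.3500 + 0.6·0.2000 + 0.7·0.4500; P(plant 1) ≈ 0.1077, P(plant 2) ≈ 0.2462, P(plant 3) ≈ 0.6462
After 'pass': normaliser = 0.85·0.1077 + 0.4·0.2462 + 0.3·0.6462; P(plant 1) ≈ 0.2385, P(plant 2) ≈ 0.2565, P(plant 3) ≈ 0.5050

0.238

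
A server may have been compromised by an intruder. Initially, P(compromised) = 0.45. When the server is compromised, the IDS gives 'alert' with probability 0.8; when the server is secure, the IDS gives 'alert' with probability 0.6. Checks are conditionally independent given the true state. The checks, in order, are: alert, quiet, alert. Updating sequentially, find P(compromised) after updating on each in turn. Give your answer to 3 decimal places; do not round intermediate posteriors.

0.421

After 'alert': P(compromised) = 0.8·0.4500 / (0.8·0.4500 + 0.6·0.5500) ≈ 0.5217
After 'quiet': P(compromised) = 0.2·0.5217 / (0.2·0.5217 + 0.4·0.4783) ≈ 0.3529
After 'alert': P(compromised) = 0.8·0.3529 / (0.8·0.3529 + 0.6·0.6471) ≈ 0.4211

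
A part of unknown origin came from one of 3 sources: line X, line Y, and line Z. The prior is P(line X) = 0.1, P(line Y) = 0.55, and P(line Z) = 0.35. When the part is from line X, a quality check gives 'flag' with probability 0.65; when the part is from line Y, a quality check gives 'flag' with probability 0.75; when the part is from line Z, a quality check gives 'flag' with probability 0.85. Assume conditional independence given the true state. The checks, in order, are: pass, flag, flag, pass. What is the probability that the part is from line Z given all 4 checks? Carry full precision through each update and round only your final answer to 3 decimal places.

0.188

Apply Bayes' rule sequentially, carrying P(line Z) forward.
After 'pass': normaliser = 0.35·0.1000 + 0.25·0.5500 + 0.15·0.3500; P(line X) ≈ 0.1556, P(line Y) ≈ 0.6111, P(line Z) ≈ 0.2333
After 'flag': normaliser = 0.65·0.1556 + 0.75·0.6111 + 0.85·0.2333; P(line X) ≈ 0.1334, P(line Y) ≈ 0.6048, P(line Z) ≈ 0.2617
After 'flag': normaliser = 0.65·0.1334 + 0.75·0.6048 + 0.85·0.2617; P(line X) ≈ 0.1137, P(line Y) ≈ 0.5947, P(line Z) ≈ 0.2916
After 'pass': normaliser = 0.35·0.1137 + 0.25·0.5947 + 0.15·0.2916; P(line X) ≈ 0.1714, P(line Y) ≈ 0.6402, P(line Z) ≈ 0.1884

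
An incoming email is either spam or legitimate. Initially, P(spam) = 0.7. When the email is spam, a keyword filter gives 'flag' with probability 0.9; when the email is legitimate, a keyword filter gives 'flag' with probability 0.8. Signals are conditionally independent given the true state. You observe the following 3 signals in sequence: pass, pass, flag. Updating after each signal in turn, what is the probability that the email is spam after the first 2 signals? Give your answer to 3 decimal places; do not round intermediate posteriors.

0.368

After 'pass': P(spam) = 0.1·0.7000 / (0.1·0.7000 + 0.2·0.3000) ≈ 0.5385
After 'pass': P(spam) = 0.1·0.5385 / (0.1·0.5385 + 0.2·0.4615) ≈ 0.3684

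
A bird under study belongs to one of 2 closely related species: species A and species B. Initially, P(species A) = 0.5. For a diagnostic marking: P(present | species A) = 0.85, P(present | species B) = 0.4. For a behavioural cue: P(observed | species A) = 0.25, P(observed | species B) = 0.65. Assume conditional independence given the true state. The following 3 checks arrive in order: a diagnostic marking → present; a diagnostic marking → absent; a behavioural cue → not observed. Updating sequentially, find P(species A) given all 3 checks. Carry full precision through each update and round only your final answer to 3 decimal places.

0.532

After a diagnostic marking='present': P(species A) = 0.85·0.5000 / (0.85·0.5000 + 0.4·0.5000) ≈ 0.6800
After a diagnostic marking='absent': P(species A) = 0.15·0.6800 / (0.15·0.6800 + 0.6·0.3200) ≈ 0.3469
After a behavioural cue='not observed': P(species A) = 0.75·0.3469 / (0.75·0.3469 + 0.35·0.6531) ≈ 0.5324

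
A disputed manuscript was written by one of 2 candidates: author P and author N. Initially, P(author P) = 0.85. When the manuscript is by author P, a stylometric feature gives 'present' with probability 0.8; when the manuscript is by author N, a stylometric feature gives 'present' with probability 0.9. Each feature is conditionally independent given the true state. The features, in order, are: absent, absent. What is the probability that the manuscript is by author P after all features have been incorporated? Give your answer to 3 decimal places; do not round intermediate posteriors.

Each posterior becomes the prior for the next update.
After 'absent': P(author P) = 0.2·0.8500 / (0.2·0.8500 + 0.1·0.1500) ≈ 0.9189
After 'absent': P(author P) = 0.2·0.9189 / (0.2·0.9189 + 0.1·0.0811) ≈ 0.9577

0.958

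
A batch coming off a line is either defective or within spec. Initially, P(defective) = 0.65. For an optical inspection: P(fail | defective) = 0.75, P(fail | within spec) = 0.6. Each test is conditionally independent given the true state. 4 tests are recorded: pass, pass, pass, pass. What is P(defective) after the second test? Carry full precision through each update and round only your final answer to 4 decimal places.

Each posterior becomes the prior for the next update.
After 'pass': P(defective) = 0.25·0.6500 / (0.25·0.6500 + 0.4·0.3500) ≈ 0.5372
After 'pass': P(defective) = 0.25·0.5372 / (0.25·0.5372 + 0.4·0.4628) ≈ 0.4204

0.4204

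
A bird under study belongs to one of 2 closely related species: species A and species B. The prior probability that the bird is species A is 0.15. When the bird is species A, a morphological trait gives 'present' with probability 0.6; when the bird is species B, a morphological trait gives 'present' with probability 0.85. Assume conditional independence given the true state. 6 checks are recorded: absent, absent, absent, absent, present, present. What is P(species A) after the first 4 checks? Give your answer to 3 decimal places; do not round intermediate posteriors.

After 'absent': P(species A) = 0.4·0.1500 / (0.4·0.1500 + 0.15·0.8500) ≈ 0.3200
After 'absent': P(species A) = 0.4·0.3200 / (0.4·0.3200 + 0.15·0.6800) ≈ 0.5565
After 'absent': P(species A) = 0.4·0.5565 / (0.4·0.5565 + 0.15·0.4435) ≈ 0.7699
After 'absent': P(species A) = 0.4·0.7699 / (0.4·0.7699 + 0.15·0.2301) ≈ 0.8992

0.899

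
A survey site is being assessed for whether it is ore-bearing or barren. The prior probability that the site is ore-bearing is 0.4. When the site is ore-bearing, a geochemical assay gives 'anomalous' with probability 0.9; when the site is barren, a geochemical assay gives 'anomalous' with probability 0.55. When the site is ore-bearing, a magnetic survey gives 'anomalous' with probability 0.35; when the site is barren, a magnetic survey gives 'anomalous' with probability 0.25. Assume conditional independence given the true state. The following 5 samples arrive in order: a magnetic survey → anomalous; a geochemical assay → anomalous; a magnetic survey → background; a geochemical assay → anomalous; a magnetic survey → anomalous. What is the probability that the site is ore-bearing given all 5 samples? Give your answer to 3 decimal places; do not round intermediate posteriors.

After a magnetic survey='anomalous': P(ore) = 0.35·0.4000 / (0.35·0.4000 + 0.25·0.6000) ≈ 0.4828
After a geochemical assay='anomalous': P(ore) = 0.9·0.4828 / (0.9·0.4828 + 0.55·0.5172) ≈ 0.6043
After a magnetic survey='background': P(ore) = 0.65·0.6043 / (0.65·0.6043 + 0.75·0.3957) ≈ 0.5696
After a geochemical assay='anomalous': P(ore) = 0.9·0.5696 / (0.9·0.5696 + 0.55·0.4304) ≈ 0.6841
After a magnetic survey='anomalous': P(ore) = 0.35·0.6841 / (0.35·0.6841 + 0.25·0.3159) ≈ 0.7520

0.752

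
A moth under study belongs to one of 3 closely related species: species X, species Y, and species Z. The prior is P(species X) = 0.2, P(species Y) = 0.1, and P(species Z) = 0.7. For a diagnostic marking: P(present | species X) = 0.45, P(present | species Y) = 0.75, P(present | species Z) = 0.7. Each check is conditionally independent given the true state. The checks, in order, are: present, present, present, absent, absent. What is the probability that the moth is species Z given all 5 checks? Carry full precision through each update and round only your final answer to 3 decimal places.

0.726

Each posterior becomes the prior for the next update.
After 'present': normaliser = 0.45·0.2000 + 0.75·0.1000 + 0.7·0.7000; P(species X) ≈ 0.1374, P(species Y) ≈ 0.1145, P(species Z) ≈ 0.7481
After 'present': normaliser = 0.45·0.1374 + 0.75·0.1145 + 0.7·0.7481; P(species X) ≈ 0.0921, P(species Y) ≈ 0.1279, P(species Z) ≈ 0.7800
After 'present': normaliser = 0.45·0.0921 + 0.75·0.1279 + 0.7·0.7800; P(species X) ≈ 0.0606, P(species Y) ≈ 0.1404, P(species Z) ≈ 0.7990
After 'absent': normaliser = 0.55·0.0606 + 0.25·0.1404 + 0.3·0.7990; P(species X) ≈ 0.1082, P(species Y) ≈ 0.1139, P(species Z) ≈ 0.7779
After 'absent': normaliser = 0.55·0.1082 + 0.25·0.1139 + 0.3·0.7779; P(species X) ≈ 0.1853, P(species Y) ≈ 0.0886, P(species Z) ≈ 0.7261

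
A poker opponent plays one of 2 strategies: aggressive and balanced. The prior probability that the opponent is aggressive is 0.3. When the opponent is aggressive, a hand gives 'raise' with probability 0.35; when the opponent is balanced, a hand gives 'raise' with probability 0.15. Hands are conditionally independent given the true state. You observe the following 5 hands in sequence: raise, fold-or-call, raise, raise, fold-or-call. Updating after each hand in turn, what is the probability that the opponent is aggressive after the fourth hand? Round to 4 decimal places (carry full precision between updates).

After 'raise': P(aggressive) = 0.35·0.3000 / (0.35·0.3000 + 0.15·0.7000) ≈ 0.5000
After 'fold-or-call': P(aggressive) = 0.65·0.5000 / (0.65·0.5000 + 0.85·0.5000) ≈ 0.4333
After 'raise': P(aggressive) = 0.35·0.4333 / (0.35·0.4333 + 0.15·0.5667) ≈ 0.6408
After 'raise': P(aggressive) = 0.35·0.6408 / (0.35·0.6408 + 0.15·0.3592) ≈ 0.8063

0.8063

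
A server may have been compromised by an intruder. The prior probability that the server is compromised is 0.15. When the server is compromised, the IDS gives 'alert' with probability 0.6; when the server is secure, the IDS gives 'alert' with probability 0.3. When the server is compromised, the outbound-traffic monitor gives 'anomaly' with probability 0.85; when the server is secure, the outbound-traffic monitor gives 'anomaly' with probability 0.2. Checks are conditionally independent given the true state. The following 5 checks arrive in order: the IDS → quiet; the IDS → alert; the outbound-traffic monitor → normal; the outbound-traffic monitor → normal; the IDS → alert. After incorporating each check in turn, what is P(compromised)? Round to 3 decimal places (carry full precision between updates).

0.014

Apply Bayes' rule sequentially, carrying P(compromised) forward.
After the IDS='quiet': P(compromised) = 0.4·0.1500 / (0.4·0.1500 + 0.7·0.8500) ≈ 0.0916
After the IDS='alert': P(compromised) = 0.6·0.0916 / (0.6·0.0916 + 0.3·0.9084) ≈ 0.1678
After the outbound-traffic monitor='normal': P(compromised) = 0.15·0.1678 / (0.15·0.1678 + 0.8·0.8322) ≈ 0.0364
After the outbound-traffic monitor='normal': P(compromised) = 0.15·0.0364 / (0.15·0.0364 + 0.8·0.9636) ≈ 0.0070
After the IDS='alert': P(compromised) = 0.6·0.0070 / (0.6·0.0070 + 0.3·0.9930) ≈ 0.0140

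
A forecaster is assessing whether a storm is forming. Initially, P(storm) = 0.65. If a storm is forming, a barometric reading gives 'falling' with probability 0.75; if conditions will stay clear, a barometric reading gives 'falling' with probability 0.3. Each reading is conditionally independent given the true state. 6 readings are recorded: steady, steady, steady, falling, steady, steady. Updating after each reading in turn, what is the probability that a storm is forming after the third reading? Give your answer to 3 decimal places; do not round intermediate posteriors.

After 'steady': P(storm) = 0.25·0.6500 / (0.25·0.6500 + 0.7·0.3500) ≈ 0.3988
After 'steady': P(storm) = 0.25·0.3988 / (0.25·0.3988 + 0.7·0.6012) ≈ 0.1915
After 'steady': P(storm) = 0.25·0.1915 / (0.25·0.1915 + 0.7·0.8085) ≈ 0.0780

0.078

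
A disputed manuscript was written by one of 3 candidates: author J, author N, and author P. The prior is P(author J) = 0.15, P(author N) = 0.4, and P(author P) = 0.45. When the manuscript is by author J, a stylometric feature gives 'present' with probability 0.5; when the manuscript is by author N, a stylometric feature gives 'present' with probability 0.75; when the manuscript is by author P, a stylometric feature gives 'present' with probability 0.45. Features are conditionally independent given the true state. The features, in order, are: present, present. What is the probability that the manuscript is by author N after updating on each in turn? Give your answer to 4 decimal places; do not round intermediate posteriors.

0.6363

After 'present': normaliser = 0.5·0.1500 + 0.75·0.4000 + 0.45·0.4500; P(author J) ≈ 0.1299, P(author N) ≈ 0.5195, P(author P) ≈ 0.3506
After 'present': normaliser = 0.5·0.1299 + 0.75·0.5195 + 0.45·0.3506; P(author J) ≈ 0.1060, P(author N) ≈ 0.6363, P(author P) ≈ 0.2577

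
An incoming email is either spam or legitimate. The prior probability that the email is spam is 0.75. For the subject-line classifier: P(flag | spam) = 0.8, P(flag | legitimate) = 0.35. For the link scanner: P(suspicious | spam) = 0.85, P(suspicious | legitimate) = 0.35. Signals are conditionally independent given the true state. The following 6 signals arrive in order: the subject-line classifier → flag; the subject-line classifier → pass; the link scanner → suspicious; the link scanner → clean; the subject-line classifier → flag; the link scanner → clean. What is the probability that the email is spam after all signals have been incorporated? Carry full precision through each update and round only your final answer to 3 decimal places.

Apply Bayes' rule sequentially, carrying P(spam) forward.
After the subject-line classifier='flag': P(spam) = 0.8·0.7500 / (0.8·0.7500 + 0.35·0.2500) ≈ 0.8727
After the subject-line classifier='pass': P(spam) = 0.2·0.8727 / (0.2·0.8727 + 0.65·0.1273) ≈ 0.6784
After the link scanner='suspicious': P(spam) = 0.85·0.6784 / (0.85·0.6784 + 0.35·0.3216) ≈ 0.8367
After the link scanner='clean': P(spam) = 0.15·0.8367 / (0.15·0.8367 + 0.65·0.1633) ≈ 0.5418
After the subject-line classifier='flag': P(spam) = 0.8·0.5418 / (0.8·0.5418 + 0.35·0.4582) ≈ 0.7299
After the link scanner='clean': P(spam) = 0.15·0.7299 / (0.15·0.7299 + 0.65·0.2701) ≈ 0.3841

0.384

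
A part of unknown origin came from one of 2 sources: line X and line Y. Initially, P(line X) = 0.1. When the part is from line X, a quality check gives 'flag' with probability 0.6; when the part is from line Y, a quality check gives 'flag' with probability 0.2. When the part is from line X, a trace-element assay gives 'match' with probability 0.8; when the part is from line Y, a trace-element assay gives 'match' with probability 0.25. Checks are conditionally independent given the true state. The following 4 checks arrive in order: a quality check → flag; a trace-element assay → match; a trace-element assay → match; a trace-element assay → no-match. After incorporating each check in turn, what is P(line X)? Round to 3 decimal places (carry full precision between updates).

0.477

Each posterior becomes the prior for the next update.
After a quality check='flag': P(line X) = 0.6·0.1000 / (0.6·0.1000 + 0.2·0.9000) ≈ 0.2500
After a trace-element assay='match': P(line X) = 0.8·0.2500 / (0.8·0.2500 + 0.25·0.7500) ≈ 0.5161
After a trace-element assay='match': P(line X) = 0.8·0.5161 / (0.8·0.5161 + 0.25·0.4839) ≈ 0.7734
After a trace-element assay='no-match': P(line X) = 0.2·0.7734 / (0.2·0.7734 + 0.75·0.2266) ≈ 0.4765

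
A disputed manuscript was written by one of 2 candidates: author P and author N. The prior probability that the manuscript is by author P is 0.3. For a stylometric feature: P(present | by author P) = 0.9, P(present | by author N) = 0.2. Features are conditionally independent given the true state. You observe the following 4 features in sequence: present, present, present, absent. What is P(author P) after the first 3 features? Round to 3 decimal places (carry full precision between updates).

0.975

After 'present': P(author P) = 0.9·0.3000 / (0.9·0.3000 + 0.2·0.7000) ≈ 0.6585
After 'present': P(author P) = 0.9·0.6585 / (0.9·0.6585 + 0.2·0.3415) ≈ 0.8967
After 'present': P(author P) = 0.9·0.8967 / (0.9·0.8967 + 0.2·0.1033) ≈ 0.9750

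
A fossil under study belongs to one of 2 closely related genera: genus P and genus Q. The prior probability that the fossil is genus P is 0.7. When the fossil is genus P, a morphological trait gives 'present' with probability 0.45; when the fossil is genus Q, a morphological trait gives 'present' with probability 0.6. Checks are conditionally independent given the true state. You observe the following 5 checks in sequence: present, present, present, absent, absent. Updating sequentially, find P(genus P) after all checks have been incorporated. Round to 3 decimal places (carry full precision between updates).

0.650

Apply Bayes' rule sequentially, carrying P(genus P) forward.
After 'present': P(genus P) = 0.45·0.7000 / (0.45·0.7000 + 0.6·0.3000) ≈ 0.6364
After 'present': P(genus P) = 0.45·0.6364 / (0.45·0.6364 + 0.6·0.3636) ≈ 0.5676
After 'present': P(genus P) = 0.45·0.5676 / (0.45·0.5676 + 0.6·0.4324) ≈ 0.4961
After 'absent': P(genus P) = 0.55·0.4961 / (0.55·0.4961 + 0.4·0.5039) ≈ 0.5751
After 'absent': P(genus P) = 0.55·0.5751 / (0.55·0.5751 + 0.4·0.4249) ≈ 0.6505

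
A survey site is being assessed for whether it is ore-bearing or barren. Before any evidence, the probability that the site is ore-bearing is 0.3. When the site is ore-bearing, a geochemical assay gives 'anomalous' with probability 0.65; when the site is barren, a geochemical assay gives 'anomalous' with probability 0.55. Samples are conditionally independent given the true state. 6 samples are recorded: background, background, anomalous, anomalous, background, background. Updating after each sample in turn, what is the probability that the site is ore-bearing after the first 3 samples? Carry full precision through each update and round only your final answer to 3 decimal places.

After 'background': P(ore) = 0.35·0.3000 / (0.35·0.3000 + 0.45·0.7000) ≈ 0.2500
After 'background': P(ore) = 0.35·0.2500 / (0.35·0.2500 + 0.45·0.7500) ≈ 0.2059
After 'anomalous': P(ore) = 0.65·0.2059 / (0.65·0.2059 + 0.55·0.7941) ≈ 0.2345

0.235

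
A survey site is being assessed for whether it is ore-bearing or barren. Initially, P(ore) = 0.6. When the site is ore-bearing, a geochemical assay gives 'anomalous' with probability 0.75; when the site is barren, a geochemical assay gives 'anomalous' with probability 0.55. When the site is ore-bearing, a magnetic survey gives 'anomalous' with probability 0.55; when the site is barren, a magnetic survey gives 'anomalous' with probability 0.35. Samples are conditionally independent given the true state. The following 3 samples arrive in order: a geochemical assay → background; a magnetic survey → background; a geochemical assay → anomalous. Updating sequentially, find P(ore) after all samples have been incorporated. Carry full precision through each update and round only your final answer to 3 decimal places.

After a geochemical assay='background': P(ore) = 0.25·0.6000 / (0.25·0.6000 + 0.45·0.4000) ≈ 0.4545
After a magnetic survey='background': P(ore) = 0.45·0.4545 / (0.45·0.4545 + 0.65·0.5455) ≈ 0.3659
After a geochemical assay='anomalous': P(ore) = 0.75·0.3659 / (0.75·0.3659 + 0.55·0.6341) ≈ 0.4403

0.440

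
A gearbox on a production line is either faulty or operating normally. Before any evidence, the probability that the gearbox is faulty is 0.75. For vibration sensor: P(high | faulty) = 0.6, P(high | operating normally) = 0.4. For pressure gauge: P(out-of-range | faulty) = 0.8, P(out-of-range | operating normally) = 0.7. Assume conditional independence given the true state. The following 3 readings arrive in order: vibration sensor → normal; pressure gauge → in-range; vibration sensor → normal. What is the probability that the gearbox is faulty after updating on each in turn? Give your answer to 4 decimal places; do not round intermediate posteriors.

Apply Bayes' rule sequentially, carrying P(faulty) forward.
After vibration sensor='normal': P(faulty) = 0.4·0.7500 / (0.4·0.7500 + 0.6·0.2500) ≈ 0.6667
After pressure gauge='in-range': P(faulty) = 0.2·0.6667 / (0.2·0.6667 + 0.3·0.3333) ≈ 0.5714
After vibration sensor='normal': P(faulty) = 0.4·0.5714 / (0.4·0.5714 + 0.6·0.4286) ≈ 0.4706

0.4706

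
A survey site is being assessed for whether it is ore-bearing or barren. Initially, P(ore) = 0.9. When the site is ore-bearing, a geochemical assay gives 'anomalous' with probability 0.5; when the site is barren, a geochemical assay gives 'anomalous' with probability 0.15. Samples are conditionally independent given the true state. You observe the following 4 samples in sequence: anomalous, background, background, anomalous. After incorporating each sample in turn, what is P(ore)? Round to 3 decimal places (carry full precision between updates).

0.972

After 'anomalous': P(ore) = 0.5·0.9000 / (0.5·0.9000 + 0.15·0.1000) ≈ 0.9677
After 'background': P(ore) = 0.5·0.9677 / (0.5·0.9677 + 0.85·0.0323) ≈ 0.9464
After 'background': P(ore) = 0.5·0.9464 / (0.5·0.9464 + 0.85·0.0536) ≈ 0.9121
After 'anomalous': P(ore) = 0.5·0.9121 / (0.5·0.9121 + 0.15·0.0879) ≈ 0.9719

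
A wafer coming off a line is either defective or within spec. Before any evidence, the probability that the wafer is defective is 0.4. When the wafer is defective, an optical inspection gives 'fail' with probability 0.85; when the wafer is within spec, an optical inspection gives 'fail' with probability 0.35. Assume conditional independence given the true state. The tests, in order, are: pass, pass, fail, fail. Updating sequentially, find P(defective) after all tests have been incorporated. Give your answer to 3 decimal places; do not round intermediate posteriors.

Apply Bayes' rule sequentially, carrying P(defective) forward.
After 'pass': P(defective) = 0.15·0.4000 / (0.15·0.4000 + 0.65·0.6000) ≈ 0.1333
After 'pass': P(defective) = 0.15·0.1333 / (0.15·0.1333 + 0.65·0.8667) ≈ 0.0343
After 'fail': P(defective) = 0.85·0.0343 / (0.85·0.0343 + 0.35·0.9657) ≈ 0.0794
After 'fail': P(defective) = 0.85·0.0794 / (0.85·0.0794 + 0.35·0.9206) ≈ 0.1731

0.173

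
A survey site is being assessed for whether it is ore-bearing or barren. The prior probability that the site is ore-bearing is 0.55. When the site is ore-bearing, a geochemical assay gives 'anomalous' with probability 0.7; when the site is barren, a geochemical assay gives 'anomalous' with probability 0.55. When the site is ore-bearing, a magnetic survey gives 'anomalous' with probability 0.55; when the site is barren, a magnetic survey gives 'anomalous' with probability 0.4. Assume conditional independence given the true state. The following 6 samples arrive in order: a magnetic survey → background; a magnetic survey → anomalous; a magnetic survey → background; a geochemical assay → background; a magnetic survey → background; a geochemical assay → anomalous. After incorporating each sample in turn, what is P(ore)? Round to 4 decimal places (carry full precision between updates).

After a magnetic survey='background': P(ore) = 0.45·0.5500 / (0.45·0.5500 + 0.6·0.4500) ≈ 0.4783
After a magnetic survey='anomalous': P(ore) = 0.55·0.4783 / (0.55·0.4783 + 0.4·0.5217) ≈ 0.5576
After a magnetic survey='background': P(ore) = 0.45·0.5576 / (0.45·0.5576 + 0.6·0.4424) ≈ 0.4859
After a geochemical assay='background': P(ore) = 0.3·0.4859 / (0.3·0.4859 + 0.45·0.5141) ≈ 0.3866
After a magnetic survey='background': P(ore) = 0.45·0.3866 / (0.45·0.3866 + 0.6·0.6134) ≈ 0.3210
After a geochemical assay='anomalous': P(ore) = 0.7·0.3210 / (0.7·0.3210 + 0.55·0.6790) ≈ 0.3756

0.3756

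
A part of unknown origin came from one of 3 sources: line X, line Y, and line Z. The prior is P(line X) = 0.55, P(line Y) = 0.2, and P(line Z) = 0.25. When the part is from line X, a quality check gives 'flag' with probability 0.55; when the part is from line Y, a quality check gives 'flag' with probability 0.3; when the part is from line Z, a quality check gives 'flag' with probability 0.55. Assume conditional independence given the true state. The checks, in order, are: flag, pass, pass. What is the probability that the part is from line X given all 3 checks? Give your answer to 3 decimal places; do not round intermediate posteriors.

Each posterior becomes the prior for the next update.
After 'flag': normaliser = 0.55·0.5500 + 0.3·0.2000 + 0.55·0.2500; P(line X) ≈ 0.6050, P(line Y) ≈ 0.1200, P(line Z) ≈ 0.2750
After 'pass': normaliser = 0.45·0.6050 + 0.7·0.1200 + 0.45·0.2750; P(line X) ≈ 0.5672, P(line Y) ≈ 0.1750, P(line Z) ≈ 0.2578
After 'pass': normaliser = 0.45·0.5672 + 0.7·0.1750 + 0.45·0.2578; P(line X) ≈ 0.5169, P(line Y) ≈ 0.2481, P(line Z) ≈ 0.2350

0.517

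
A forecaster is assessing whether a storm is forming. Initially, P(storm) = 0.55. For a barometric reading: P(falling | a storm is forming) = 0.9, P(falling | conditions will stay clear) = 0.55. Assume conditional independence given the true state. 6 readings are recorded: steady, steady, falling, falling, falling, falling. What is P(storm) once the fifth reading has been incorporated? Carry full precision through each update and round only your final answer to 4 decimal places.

After 'steady': P(storm) = 0.1·0.5500 / (0.1·0.5500 + 0.45·0.4500) ≈ 0.2136
After 'steady': P(storm) = 0.1·0.2136 / (0.1·0.2136 + 0.45·0.7864) ≈ 0.0569
After 'falling': P(storm) = 0.9·0.0569 / (0.9·0.0569 + 0.55·0.9431) ≈ 0.0899
After 'falling': P(storm) = 0.9·0.0899 / (0.9·0.0899 + 0.55·0.9101) ≈ 0.1391
After 'falling': P(storm) = 0.9·0.1391 / (0.9·0.1391 + 0.55·0.8609) ≈ 0.2092

0.2092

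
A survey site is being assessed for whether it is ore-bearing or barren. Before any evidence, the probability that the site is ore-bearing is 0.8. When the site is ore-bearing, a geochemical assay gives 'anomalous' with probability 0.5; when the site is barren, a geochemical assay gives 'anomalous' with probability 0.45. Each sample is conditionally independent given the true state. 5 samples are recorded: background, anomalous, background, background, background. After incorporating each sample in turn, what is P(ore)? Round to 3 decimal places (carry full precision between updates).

0.752

Apply Bayes' rule sequentially, carrying P(ore) forward.
After 'background': P(ore) = 0.5·0.8000 / (0.5·0.8000 + 0.55·0.2000) ≈ 0.7843
After 'anomalous': P(ore) = 0.5·0.7843 / (0.5·0.7843 + 0.45·0.2157) ≈ 0.8016
After 'background': P(ore) = 0.5·0.8016 / (0.5·0.8016 + 0.55·0.1984) ≈ 0.7860
After 'background': P(ore) = 0.5·0.7860 / (0.5·0.7860 + 0.55·0.2140) ≈ 0.7695
After 'background': P(ore) = 0.5·0.7695 / (0.5·0.7695 + 0.55·0.2305) ≈ 0.7522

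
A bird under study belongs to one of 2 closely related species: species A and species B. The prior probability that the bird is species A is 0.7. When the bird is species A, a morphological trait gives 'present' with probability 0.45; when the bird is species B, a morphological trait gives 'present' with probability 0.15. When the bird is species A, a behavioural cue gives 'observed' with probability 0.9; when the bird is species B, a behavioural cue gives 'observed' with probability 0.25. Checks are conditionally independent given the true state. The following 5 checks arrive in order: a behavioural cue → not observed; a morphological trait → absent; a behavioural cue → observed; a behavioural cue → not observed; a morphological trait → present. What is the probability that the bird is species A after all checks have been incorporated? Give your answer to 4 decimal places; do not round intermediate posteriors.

0.2247

After a behavioural cue='not observed': P(species A) = 0.1·0.7000 / (0.1·0.7000 + 0.75·0.3000) ≈ 0.2373
After a morphological trait='absent': P(species A) = 0.55·0.2373 / (0.55·0.2373 + 0.85·0.7627) ≈ 0.1676
After a behavioural cue='observed': P(species A) = 0.9·0.1676 / (0.9·0.1676 + 0.25·0.8324) ≈ 0.4202
After a behavioural cue='not observed': P(species A) = 0.1·0.4202 / (0.1·0.4202 + 0.75·0.5798) ≈ 0.0881
After a morphological trait='present': P(species A) = 0.45·0.0881 / (0.45·0.0881 + 0.15·0.9119) ≈ 0.2247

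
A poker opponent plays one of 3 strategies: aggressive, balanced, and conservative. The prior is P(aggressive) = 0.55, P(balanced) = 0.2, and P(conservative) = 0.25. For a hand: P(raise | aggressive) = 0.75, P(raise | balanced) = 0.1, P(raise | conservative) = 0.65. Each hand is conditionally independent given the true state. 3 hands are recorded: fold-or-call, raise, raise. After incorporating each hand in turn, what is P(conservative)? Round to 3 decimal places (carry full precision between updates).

After 'fold-or-call': normaliser = 0.25·0.5500 + 0.9·0.2000 + 0.35·0.2500; P(aggressive) ≈ 0.3395, P(balanced) ≈ 0.4444, P(conservative) ≈ 0.2160
After 'raise': normaliser = 0.75·0.3395 + 0.1·0.4444 + 0.65·0.2160; P(aggressive) ≈ 0.5794, P(balanced) ≈ 0.1011, P(conservative) ≈ 0.3195
After 'raise': normaliser = 0.75·0.5794 + 0.1·0.1011 + 0.65·0.3195; P(aggressive) ≈ 0.6661, P(balanced) ≈ 0.0155, P(conservative) ≈ 0.3184

0.318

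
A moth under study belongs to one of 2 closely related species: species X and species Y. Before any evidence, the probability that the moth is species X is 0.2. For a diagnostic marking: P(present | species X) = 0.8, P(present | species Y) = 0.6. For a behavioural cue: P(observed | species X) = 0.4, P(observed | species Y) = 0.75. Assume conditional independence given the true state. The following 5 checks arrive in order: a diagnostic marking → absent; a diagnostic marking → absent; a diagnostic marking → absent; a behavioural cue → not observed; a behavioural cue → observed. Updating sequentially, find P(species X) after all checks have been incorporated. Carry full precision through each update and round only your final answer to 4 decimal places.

After a diagnostic marking='absent': P(species X) = 0.2·0.2000 / (0.2·0.2000 + 0.4·0.8000) ≈ 0.1111
After a diagnostic marking='absent': P(species X) = 0.2·0.1111 / (0.2·0.1111 + 0.4·0.8889) ≈ 0.0588
After a diagnostic marking='absent': P(species X) = 0.2·0.0588 / (0.2·0.0588 + 0.4·0.9412) ≈ 0.0303
After a behavioural cue='not observed': P(species X) = 0.6·0.0303 / (0.6·0.0303 + 0.25·0.9697) ≈ 0.0698
After a behavioural cue='observed': P(species X) = 0.4·0.0698 / (0.4·0.0698 + 0.75·0.9302) ≈ 0.0385

0.0385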